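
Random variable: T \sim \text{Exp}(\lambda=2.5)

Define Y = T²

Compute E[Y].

E[T²] = Var(T) + (E[T])² = 0.16 + 0.16 = 0.32

0.32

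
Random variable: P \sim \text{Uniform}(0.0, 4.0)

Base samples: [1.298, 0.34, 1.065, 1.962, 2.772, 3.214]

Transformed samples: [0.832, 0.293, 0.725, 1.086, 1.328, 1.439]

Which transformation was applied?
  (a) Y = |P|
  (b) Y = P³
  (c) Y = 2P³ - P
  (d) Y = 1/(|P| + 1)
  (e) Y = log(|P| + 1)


Checking option (e) Y = log(|P| + 1):
  P = 1.298 -> Y = 0.832 ✓
  P = 0.34 -> Y = 0.293 ✓
  P = 1.065 -> Y = 0.725 ✓
All samples match this transformation.

(e) log(|P| + 1)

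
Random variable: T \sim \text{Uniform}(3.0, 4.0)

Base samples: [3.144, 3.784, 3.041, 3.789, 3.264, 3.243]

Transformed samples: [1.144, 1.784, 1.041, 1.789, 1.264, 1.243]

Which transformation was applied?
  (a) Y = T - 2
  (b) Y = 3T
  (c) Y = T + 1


Checking option (a) Y = T - 2:
  T = 3.144 -> Y = 1.144 ✓
  T = 3.784 -> Y = 1.784 ✓
  T = 3.041 -> Y = 1.041 ✓
All samples match this transformation.

(a) T - 2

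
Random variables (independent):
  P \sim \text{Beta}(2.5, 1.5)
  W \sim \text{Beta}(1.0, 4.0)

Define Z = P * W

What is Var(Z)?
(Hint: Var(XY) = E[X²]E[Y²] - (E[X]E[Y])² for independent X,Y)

Var(XY) = E[X²]E[Y²] - (E[X]E[Y])²
E[P] = 0.625, Var(P) = 0.046875
E[W] = 0.2, Var(W) = 0.026666667
E[P²] = 0.046875 + 0.625² = 0.4375
E[W²] = 0.026666667 + 0.2² = 0.066666667
Var(Z) = 0.4375*0.066666667 - (0.625*0.2)²
= 0.029166667 - 0.015625 = 0.013541667

0.013541667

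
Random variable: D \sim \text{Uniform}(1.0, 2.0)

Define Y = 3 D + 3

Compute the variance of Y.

For Y = aD + b: Var(Y) = a² * Var(D)
Var(D) = (2 - 1)^2/12 = 0.083333333
Var(Y) = 3² * 0.083333333 = 9 * 0.083333333 = 0.75

0.75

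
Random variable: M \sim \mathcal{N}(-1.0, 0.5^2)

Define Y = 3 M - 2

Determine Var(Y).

For Y = aM + b: Var(Y) = a² * Var(M)
Var(M) = 0.5^2 = 0.25
Var(Y) = 3² * 0.25 = 9 * 0.25 = 2.25

2.25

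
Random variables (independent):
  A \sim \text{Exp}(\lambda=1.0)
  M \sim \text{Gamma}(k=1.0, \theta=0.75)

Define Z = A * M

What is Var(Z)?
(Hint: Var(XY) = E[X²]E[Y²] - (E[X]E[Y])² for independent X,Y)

Var(XY) = E[X²]E[Y²] - (E[X]E[Y])²
E[A] = 1, Var(A) = 1
E[M] = 0.75, Var(M) = 0.5625
E[A²] = 1 + 1² = 2
E[M²] = 0.5625 + 0.75² = 1.125
Var(Z) = 2*1.125 - (1*0.75)²
= 2.25 - 0.5625 = 1.6875

1.6875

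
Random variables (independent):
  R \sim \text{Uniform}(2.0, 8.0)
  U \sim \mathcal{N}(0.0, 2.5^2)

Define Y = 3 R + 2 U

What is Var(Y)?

For independent RVs: Var(aX + bY) = a²Var(X) + b²Var(Y)
Var(R) = 3
Var(U) = 6.25
Var(Y) = 3²*3 + 2²*6.25
= 9*3 + 4*6.25 = 52

52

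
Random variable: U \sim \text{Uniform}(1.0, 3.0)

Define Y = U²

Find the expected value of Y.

E[U²] = Var(U) + (E[U])² = 0.33333333 + 4 = 4.3333333

4.3333333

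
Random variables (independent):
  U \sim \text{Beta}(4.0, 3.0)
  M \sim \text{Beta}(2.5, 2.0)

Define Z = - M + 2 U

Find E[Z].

E[Z] = 2*E[U] - 1*E[M]
E[U] = 0.57142857
E[M] = 0.55555556
E[Z] = 2*0.57142857 - 1*0.55555556 = 0.58730159

0.58730159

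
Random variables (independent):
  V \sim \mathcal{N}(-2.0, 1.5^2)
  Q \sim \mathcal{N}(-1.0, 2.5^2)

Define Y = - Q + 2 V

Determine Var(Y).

For independent RVs: Var(aX + bY) = a²Var(X) + b²Var(Y)
Var(V) = 2.25
Var(Q) = 6.25
Var(Y) = 2²*2.25 + (-1)²*6.25
= 4*2.25 + 1*6.25 = 15.25

15.25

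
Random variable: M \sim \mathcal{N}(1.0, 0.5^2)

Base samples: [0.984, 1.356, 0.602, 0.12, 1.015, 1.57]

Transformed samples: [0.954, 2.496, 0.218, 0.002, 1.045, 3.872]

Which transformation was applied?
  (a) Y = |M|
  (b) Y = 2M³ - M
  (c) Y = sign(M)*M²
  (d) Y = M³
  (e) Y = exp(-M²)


Checking option (d) Y = M³:
  M = 0.984 -> Y = 0.954 ✓
  M = 1.356 -> Y = 2.496 ✓
  M = 0.602 -> Y = 0.218 ✓
All samples match this transformation.

(d) M³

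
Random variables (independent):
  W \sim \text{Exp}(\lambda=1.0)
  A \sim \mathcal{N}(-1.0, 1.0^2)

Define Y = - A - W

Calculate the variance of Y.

For independent RVs: Var(aX + bY) = a²Var(X) + b²Var(Y)
Var(W) = 1
Var(A) = 1
Var(Y) = (-1)²*1 + (-1)²*1
= 1*1 + 1*1 = 2

2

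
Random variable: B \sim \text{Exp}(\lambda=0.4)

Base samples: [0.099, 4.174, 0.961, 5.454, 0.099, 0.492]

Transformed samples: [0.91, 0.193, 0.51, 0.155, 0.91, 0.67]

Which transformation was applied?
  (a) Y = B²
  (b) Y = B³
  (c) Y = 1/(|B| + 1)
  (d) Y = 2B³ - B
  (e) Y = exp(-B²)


Checking option (c) Y = 1/(|B| + 1):
  B = 0.099 -> Y = 0.91 ✓
  B = 4.174 -> Y = 0.193 ✓
  B = 0.961 -> Y = 0.51 ✓
All samples match this transformation.

(c) 1/(|B| + 1)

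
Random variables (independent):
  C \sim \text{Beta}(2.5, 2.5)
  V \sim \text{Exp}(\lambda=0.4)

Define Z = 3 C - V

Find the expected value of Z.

E[Z] = 3*E[C] - 1*E[V]
E[C] = 0.5
E[V] = 2.5
E[Z] = 3*0.5 - 1*2.5 = -1

-1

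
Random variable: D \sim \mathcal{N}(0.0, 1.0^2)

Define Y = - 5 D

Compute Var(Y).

For Y = aD + b: Var(Y) = a² * Var(D)
Var(D) = 1.0^2 = 1
Var(Y) = (-5)² * 1 = 25 * 1 = 25

25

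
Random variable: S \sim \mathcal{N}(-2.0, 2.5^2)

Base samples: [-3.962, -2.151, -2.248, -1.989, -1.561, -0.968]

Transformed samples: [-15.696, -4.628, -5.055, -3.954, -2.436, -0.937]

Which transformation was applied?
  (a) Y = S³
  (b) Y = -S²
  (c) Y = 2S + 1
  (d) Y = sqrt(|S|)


Checking option (b) Y = -S²:
  S = -3.962 -> Y = -15.696 ✓
  S = -2.151 -> Y = -4.628 ✓
  S = -2.248 -> Y = -5.055 ✓
All samples match this transformation.

(b) -S²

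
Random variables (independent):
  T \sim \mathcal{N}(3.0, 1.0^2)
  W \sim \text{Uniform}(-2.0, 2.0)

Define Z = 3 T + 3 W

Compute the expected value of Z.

E[Z] = 3*E[T] + 3*E[W]
E[T] = 3
E[W] = 0
E[Z] = 3*3 + 3*0 = 9

9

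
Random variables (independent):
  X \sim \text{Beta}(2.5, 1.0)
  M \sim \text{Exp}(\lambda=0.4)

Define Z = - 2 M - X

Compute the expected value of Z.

E[Z] = -1*E[X] - 2*E[M]
E[X] = 0.71428571
E[M] = 2.5
E[Z] = -1*0.71428571 - 2*2.5 = -5.7142857

-5.7142857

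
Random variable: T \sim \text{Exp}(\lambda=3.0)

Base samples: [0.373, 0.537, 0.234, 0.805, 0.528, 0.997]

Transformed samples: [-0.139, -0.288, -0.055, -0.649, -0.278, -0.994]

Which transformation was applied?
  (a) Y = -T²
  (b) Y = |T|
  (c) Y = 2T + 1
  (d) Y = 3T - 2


Checking option (a) Y = -T²:
  T = 0.373 -> Y = -0.139 ✓
  T = 0.537 -> Y = -0.288 ✓
  T = 0.234 -> Y = -0.055 ✓
All samples match this transformation.

(a) -T²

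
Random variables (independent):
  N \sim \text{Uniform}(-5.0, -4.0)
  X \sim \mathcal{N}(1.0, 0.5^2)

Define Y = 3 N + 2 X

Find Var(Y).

For independent RVs: Var(aX + bY) = a²Var(X) + b²Var(Y)
Var(N) = 0.083333333
Var(X) = 0.25
Var(Y) = 3²*0.083333333 + 2²*0.25
= 9*0.083333333 + 4*0.25 = 1.75

1.75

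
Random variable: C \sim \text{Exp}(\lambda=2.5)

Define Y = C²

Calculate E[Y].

E[C²] = Var(C) + (E[C])² = 0.16 + 0.16 = 0.32

0.32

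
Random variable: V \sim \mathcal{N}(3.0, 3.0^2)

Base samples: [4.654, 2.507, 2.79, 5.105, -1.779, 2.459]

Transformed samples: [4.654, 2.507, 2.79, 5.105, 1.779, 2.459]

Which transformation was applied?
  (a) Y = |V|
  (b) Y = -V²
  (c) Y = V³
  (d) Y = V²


Checking option (a) Y = |V|:
  V = 4.654 -> Y = 4.654 ✓
  V = 2.507 -> Y = 2.507 ✓
  V = 2.79 -> Y = 2.79 ✓
All samples match this transformation.

(a) |V|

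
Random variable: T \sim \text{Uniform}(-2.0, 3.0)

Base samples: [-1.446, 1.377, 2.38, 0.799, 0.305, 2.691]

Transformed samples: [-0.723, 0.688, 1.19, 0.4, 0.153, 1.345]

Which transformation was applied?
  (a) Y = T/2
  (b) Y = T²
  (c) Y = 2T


Checking option (a) Y = T/2:
  T = -1.446 -> Y = -0.723 ✓
  T = 1.377 -> Y = 0.688 ✓
  T = 2.38 -> Y = 1.19 ✓
All samples match this transformation.

(a) T/2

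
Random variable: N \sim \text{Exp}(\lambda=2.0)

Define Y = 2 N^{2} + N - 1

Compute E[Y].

E[Y] = 2*E[N²] + 1*E[N] - 1
E[N] = 0.5
E[N²] = Var(N) + (E[N])² = 0.25 + 0.25 = 0.5
E[Y] = 2*0.5 + 1*0.5 - 1 = 0.5

0.5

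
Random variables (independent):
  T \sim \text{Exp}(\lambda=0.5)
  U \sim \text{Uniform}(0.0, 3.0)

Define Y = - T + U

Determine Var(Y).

For independent RVs: Var(aX + bY) = a²Var(X) + b²Var(Y)
Var(T) = 4
Var(U) = 0.75
Var(Y) = (-1)²*4 + 1²*0.75
= 1*4 + 1*0.75 = 4.75

4.75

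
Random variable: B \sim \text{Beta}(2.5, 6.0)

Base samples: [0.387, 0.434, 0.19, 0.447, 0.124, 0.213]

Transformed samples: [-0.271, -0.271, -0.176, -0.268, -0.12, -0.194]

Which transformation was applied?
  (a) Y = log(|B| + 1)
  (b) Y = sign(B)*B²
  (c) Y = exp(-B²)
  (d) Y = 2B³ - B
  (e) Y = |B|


Checking option (d) Y = 2B³ - B:
  B = 0.387 -> Y = -0.271 ✓
  B = 0.434 -> Y = -0.271 ✓
  B = 0.19 -> Y = -0.176 ✓
All samples match this transformation.

(d) 2B³ - B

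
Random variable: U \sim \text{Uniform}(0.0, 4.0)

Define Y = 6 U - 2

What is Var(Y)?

For Y = aU + b: Var(Y) = a² * Var(U)
Var(U) = (4 - 0)^2/12 = 1.3333333
Var(Y) = 6² * 1.3333333 = 36 * 1.3333333 = 48

48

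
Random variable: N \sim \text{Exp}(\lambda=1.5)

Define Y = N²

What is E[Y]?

Using E[X²] = Var(X) + (E[X])²:
E[N] = 0.66666667
Var(N) = 1/1.5^2 = 0.44444444
E[N²] = 0.44444444 + 0.66666667² = 0.44444444 + 0.44444444 = 0.88888889

0.88888889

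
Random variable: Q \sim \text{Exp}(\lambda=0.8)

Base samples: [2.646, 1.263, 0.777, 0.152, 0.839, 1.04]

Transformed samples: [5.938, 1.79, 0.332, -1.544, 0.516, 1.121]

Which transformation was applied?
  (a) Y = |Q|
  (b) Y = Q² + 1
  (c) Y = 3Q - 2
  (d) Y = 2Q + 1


Checking option (c) Y = 3Q - 2:
  Q = 2.646 -> Y = 5.938 ✓
  Q = 1.263 -> Y = 1.79 ✓
  Q = 0.777 -> Y = 0.332 ✓
All samples match this transformation.

(c) 3Q - 2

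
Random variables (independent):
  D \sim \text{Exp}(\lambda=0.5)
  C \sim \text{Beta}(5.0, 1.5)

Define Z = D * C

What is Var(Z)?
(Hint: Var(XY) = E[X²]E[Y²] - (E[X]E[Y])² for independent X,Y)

Var(XY) = E[X²]E[Y²] - (E[X]E[Y])²
E[D] = 2, Var(D) = 4
E[C] = 0.76923077, Var(C) = 0.023668639
E[D²] = 4 + 2² = 8
E[C²] = 0.023668639 + 0.76923077² = 0.61538462
Var(Z) = 8*0.61538462 - (2*0.76923077)²
= 4.9230769 - 2.3668639 = 2.556213

2.556213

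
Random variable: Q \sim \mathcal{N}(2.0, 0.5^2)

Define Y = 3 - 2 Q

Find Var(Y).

For Y = aQ + b: Var(Y) = a² * Var(Q)
Var(Q) = 0.5^2 = 0.25
Var(Y) = (-2)² * 0.25 = 4 * 0.25 = 1

1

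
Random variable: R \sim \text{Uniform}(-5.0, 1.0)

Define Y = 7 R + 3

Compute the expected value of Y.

For Y = 7R + 3:
E[Y] = 7 * E[R] + 3
E[R] = (-5 + 1)/2 = -2
E[Y] = 7 * (-2) + 3 = -11

-11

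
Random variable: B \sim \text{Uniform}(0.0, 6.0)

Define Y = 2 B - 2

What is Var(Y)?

For Y = aB + b: Var(Y) = a² * Var(B)
Var(B) = (6 - 0)^2/12 = 3
Var(Y) = 2² * 3 = 4 * 3 = 12

12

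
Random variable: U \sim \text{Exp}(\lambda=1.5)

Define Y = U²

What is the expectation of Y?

E[U²] = Var(U) + (E[U])² = 0.44444444 + 0.44444444 = 0.88888889

0.88888889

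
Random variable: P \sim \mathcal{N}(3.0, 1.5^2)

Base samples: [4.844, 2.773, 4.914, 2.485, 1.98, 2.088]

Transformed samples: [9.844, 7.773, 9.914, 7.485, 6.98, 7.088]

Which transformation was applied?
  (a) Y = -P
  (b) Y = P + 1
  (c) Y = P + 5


Checking option (c) Y = P + 5:
  P = 4.844 -> Y = 9.844 ✓
  P = 2.773 -> Y = 7.773 ✓
  P = 4.914 -> Y = 9.914 ✓
All samples match this transformation.

(c) P + 5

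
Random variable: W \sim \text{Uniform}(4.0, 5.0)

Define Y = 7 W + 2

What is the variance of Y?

For Y = aW + b: Var(Y) = a² * Var(W)
Var(W) = (5 - 4)^2/12 = 0.083333333
Var(Y) = 7² * 0.083333333 = 49 * 0.083333333 = 4.0833333

4.0833333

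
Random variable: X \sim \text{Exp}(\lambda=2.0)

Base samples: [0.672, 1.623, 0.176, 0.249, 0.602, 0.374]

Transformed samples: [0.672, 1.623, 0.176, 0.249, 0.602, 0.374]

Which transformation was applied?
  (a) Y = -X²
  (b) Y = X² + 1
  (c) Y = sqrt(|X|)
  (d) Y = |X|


Checking option (d) Y = |X|:
  X = 0.672 -> Y = 0.672 ✓
  X = 1.623 -> Y = 1.623 ✓
  X = 0.176 -> Y = 0.176 ✓
All samples match this transformation.

(d) |X|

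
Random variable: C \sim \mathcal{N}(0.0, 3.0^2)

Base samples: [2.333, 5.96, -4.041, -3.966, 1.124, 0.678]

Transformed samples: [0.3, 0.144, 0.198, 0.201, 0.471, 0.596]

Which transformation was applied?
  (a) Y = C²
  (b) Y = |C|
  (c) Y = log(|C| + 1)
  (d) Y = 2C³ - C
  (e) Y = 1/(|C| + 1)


Checking option (e) Y = 1/(|C| + 1):
  C = 2.333 -> Y = 0.3 ✓
  C = 5.96 -> Y = 0.144 ✓
  C = -4.041 -> Y = 0.198 ✓
All samples match this transformation.

(e) 1/(|C| + 1)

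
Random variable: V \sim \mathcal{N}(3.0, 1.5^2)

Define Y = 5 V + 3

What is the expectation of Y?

For Y = 5V + 3:
E[Y] = 5 * E[V] + 3
E[V] = 3.0 = 3
E[Y] = 5 * 3 + 3 = 18

18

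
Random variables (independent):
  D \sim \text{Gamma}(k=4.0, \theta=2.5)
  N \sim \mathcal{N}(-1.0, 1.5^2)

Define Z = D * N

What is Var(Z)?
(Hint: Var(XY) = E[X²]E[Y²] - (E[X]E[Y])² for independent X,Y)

Var(XY) = E[X²]E[Y²] - (E[X]E[Y])²
E[D] = 10, Var(D) = 25
E[N] = -1, Var(N) = 2.25
E[D²] = 25 + 10² = 125
E[N²] = 2.25 + (-1)² = 3.25
Var(Z) = 125*3.25 - (10*(-1))²
= 406.25 - 100 = 306.25

306.25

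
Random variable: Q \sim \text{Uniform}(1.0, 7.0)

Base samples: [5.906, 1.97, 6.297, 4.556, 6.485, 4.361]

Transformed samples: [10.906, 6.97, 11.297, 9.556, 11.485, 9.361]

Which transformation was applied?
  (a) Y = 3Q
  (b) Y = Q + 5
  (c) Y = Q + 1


Checking option (b) Y = Q + 5:
  Q = 5.906 -> Y = 10.906 ✓
  Q = 1.97 -> Y = 6.97 ✓
  Q = 6.297 -> Y = 11.297 ✓
All samples match this transformation.

(b) Q + 5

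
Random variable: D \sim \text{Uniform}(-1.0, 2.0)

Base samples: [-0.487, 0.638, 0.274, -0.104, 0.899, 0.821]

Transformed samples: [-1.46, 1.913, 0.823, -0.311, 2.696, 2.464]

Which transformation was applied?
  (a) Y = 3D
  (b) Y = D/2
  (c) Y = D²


Checking option (a) Y = 3D:
  D = -0.487 -> Y = -1.46 ✓
  D = 0.638 -> Y = 1.913 ✓
  D = 0.274 -> Y = 0.823 ✓
All samples match this transformation.

(a) 3D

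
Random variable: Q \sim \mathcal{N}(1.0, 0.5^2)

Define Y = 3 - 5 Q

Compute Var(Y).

For Y = aQ + b: Var(Y) = a² * Var(Q)
Var(Q) = 0.5^2 = 0.25
Var(Y) = (-5)² * 0.25 = 25 * 0.25 = 6.25

6.25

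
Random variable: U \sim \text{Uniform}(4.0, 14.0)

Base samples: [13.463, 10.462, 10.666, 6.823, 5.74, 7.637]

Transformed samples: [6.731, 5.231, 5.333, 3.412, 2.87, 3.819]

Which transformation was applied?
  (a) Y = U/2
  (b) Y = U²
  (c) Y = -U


Checking option (a) Y = U/2:
  U = 13.463 -> Y = 6.731 ✓
  U = 10.462 -> Y = 5.231 ✓
  U = 10.666 -> Y = 5.333 ✓
All samples match this transformation.

(a) U/2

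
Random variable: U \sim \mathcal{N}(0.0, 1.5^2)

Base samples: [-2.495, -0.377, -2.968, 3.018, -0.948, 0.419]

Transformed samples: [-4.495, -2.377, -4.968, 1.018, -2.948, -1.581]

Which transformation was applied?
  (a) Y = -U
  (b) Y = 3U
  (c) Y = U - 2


Checking option (c) Y = U - 2:
  U = -2.495 -> Y = -4.495 ✓
  U = -0.377 -> Y = -2.377 ✓
  U = -2.968 -> Y = -4.968 ✓
All samples match this transformation.

(c) U - 2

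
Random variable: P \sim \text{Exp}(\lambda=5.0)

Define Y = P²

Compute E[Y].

Using E[X²] = Var(X) + (E[X])²:
E[P] = 0.2
Var(P) = 1/5.0^2 = 0.04
E[P²] = 0.04 + 0.2² = 0.04 + 0.04 = 0.08

0.08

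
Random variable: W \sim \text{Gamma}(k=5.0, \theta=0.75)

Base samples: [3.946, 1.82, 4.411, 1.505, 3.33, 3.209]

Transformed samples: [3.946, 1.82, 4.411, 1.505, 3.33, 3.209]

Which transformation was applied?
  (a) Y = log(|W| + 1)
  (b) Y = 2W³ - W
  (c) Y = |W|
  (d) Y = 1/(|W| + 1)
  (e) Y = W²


Checking option (c) Y = |W|:
  W = 3.946 -> Y = 3.946 ✓
  W = 1.82 -> Y = 1.82 ✓
  W = 4.411 -> Y = 4.411 ✓
All samples match this transformation.

(c) |W|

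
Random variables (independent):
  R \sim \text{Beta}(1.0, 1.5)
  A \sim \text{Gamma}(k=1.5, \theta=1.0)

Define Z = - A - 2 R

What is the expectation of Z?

E[Z] = -2*E[R] - 1*E[A]
E[R] = 0.4
E[A] = 1.5
E[Z] = -2*0.4 - 1*1.5 = -2.3

-2.3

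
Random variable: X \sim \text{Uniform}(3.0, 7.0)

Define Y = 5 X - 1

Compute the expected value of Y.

For Y = 5X - 1:
E[Y] = 5 * E[X] - 1
E[X] = (3 + 7)/2 = 5
E[Y] = 5 * 5 - 1 = 24

24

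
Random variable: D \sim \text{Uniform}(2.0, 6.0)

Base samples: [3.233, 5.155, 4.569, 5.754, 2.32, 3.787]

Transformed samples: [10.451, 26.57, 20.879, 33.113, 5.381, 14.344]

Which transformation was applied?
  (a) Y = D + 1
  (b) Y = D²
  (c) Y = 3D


Checking option (b) Y = D²:
  D = 3.233 -> Y = 10.451 ✓
  D = 5.155 -> Y = 26.57 ✓
  D = 4.569 -> Y = 20.879 ✓
All samples match this transformation.

(b) D²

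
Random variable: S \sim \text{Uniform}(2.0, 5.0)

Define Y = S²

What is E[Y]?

Using E[X²] = Var(X) + (E[X])²:
E[S] = 3.5
Var(S) = (5 - 2)^2/12 = 0.75
E[S²] = 0.75 + 3.5² = 0.75 + 12.25 = 13

13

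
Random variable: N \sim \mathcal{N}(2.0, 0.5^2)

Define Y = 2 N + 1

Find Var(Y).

For Y = aN + b: Var(Y) = a² * Var(N)
Var(N) = 0.5^2 = 0.25
Var(Y) = 2² * 0.25 = 4 * 0.25 = 1

1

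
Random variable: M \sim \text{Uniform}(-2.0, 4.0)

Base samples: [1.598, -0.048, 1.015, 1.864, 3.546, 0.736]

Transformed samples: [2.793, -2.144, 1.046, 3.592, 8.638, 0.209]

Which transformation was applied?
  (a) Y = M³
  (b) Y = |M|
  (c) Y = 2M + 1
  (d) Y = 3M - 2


Checking option (d) Y = 3M - 2:
  M = 1.598 -> Y = 2.793 ✓
  M = -0.048 -> Y = -2.144 ✓
  M = 1.015 -> Y = 1.046 ✓
All samples match this transformation.

(d) 3M - 2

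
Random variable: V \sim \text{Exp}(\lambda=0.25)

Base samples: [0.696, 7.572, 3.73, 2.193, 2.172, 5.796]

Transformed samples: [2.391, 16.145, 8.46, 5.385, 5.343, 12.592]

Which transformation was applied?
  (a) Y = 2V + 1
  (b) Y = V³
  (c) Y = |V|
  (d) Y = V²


Checking option (a) Y = 2V + 1:
  V = 0.696 -> Y = 2.391 ✓
  V = 7.572 -> Y = 16.145 ✓
  V = 3.73 -> Y = 8.46 ✓
All samples match this transformation.

(a) 2V + 1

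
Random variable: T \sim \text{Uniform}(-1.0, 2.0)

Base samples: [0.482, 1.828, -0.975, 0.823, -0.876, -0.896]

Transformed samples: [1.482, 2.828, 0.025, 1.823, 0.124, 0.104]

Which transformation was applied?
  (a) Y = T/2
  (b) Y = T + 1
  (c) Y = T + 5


Checking option (b) Y = T + 1:
  T = 0.482 -> Y = 1.482 ✓
  T = 1.828 -> Y = 2.828 ✓
  T = -0.975 -> Y = 0.025 ✓
All samples match this transformation.

(b) T + 1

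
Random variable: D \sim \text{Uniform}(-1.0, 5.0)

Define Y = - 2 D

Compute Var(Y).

For Y = aD + b: Var(Y) = a² * Var(D)
Var(D) = (5 + 1)^2/12 = 3
Var(Y) = (-2)² * 3 = 4 * 3 = 12

12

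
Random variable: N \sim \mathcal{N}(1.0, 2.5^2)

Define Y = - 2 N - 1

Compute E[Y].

For Y = -2N - 1:
E[Y] = -2 * E[N] - 1
E[N] = 1.0 = 1
E[Y] = -2 * 1 - 1 = -3

-3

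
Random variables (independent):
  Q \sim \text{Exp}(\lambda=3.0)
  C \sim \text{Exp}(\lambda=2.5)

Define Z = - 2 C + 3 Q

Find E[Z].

E[Z] = 3*E[Q] - 2*E[C]
E[Q] = 0.33333333
E[C] = 0.4
E[Z] = 3*0.33333333 - 2*0.4 = 0.2

0.2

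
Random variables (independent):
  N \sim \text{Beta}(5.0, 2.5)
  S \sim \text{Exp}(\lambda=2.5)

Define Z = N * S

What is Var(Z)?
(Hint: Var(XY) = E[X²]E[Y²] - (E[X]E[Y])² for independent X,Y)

Var(XY) = E[X²]E[Y²] - (E[X]E[Y])²
E[N] = 0.66666667, Var(N) = 0.026143791
E[S] = 0.4, Var(S) = 0.16
E[N²] = 0.026143791 + 0.66666667² = 0.47058824
E[S²] = 0.16 + 0.4² = 0.32
Var(Z) = 0.47058824*0.32 - (0.66666667*0.4)²
= 0.15058824 - 0.071111111 = 0.079477124

0.079477124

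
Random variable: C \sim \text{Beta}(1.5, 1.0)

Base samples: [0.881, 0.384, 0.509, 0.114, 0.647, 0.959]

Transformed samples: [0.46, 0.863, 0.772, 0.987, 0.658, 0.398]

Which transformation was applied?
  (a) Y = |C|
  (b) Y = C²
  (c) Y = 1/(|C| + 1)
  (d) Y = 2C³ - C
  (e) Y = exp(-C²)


Checking option (e) Y = exp(-C²):
  C = 0.881 -> Y = 0.46 ✓
  C = 0.384 -> Y = 0.863 ✓
  C = 0.509 -> Y = 0.772 ✓
All samples match this transformation.

(e) exp(-C²)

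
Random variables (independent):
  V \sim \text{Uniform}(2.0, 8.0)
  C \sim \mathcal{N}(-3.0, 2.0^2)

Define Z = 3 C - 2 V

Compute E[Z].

E[Z] = -2*E[V] + 3*E[C]
E[V] = 5
E[C] = -3
E[Z] = -2*5 + 3*(-3) = -19

-19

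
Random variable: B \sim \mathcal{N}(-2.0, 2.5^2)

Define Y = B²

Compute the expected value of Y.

E[B²] = Var(B) + (E[B])² = 6.25 + 4 = 10.25

10.25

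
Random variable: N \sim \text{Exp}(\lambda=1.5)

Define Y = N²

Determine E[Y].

E[N²] = Var(N) + (E[N])² = 0.44444444 + 0.44444444 = 0.88888889

0.88888889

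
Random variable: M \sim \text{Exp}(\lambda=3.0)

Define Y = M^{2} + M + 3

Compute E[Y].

E[Y] = 1*E[M²] + 1*E[M] + 3
E[M] = 0.33333333
E[M²] = Var(M) + (E[M])² = 0.11111111 + 0.11111111 = 0.22222222
E[Y] = 1*0.22222222 + 1*0.33333333 + 3 = 3.5555556

3.5555556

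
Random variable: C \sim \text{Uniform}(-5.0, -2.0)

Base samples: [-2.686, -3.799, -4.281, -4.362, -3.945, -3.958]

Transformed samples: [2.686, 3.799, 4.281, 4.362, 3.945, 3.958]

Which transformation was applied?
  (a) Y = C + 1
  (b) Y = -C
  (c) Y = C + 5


Checking option (b) Y = -C:
  C = -2.686 -> Y = 2.686 ✓
  C = -3.799 -> Y = 3.799 ✓
  C = -4.281 -> Y = 4.281 ✓
All samples match this transformation.

(b) -C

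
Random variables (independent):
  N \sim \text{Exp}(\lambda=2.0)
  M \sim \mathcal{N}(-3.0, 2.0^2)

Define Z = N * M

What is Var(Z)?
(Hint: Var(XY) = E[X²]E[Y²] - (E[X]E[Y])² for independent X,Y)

Var(XY) = E[X²]E[Y²] - (E[X]E[Y])²
E[N] = 0.5, Var(N) = 0.25
E[M] = -3, Var(M) = 4
E[N²] = 0.25 + 0.5² = 0.5
E[M²] = 4 + (-3)² = 13
Var(Z) = 0.5*13 - (0.5*(-3))²
= 6.5 - 2.25 = 4.25

4.25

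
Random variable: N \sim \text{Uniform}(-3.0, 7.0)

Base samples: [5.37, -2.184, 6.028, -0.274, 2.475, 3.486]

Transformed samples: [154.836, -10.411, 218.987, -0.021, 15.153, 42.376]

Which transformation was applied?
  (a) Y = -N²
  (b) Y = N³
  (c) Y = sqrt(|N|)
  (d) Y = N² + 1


Checking option (b) Y = N³:
  N = 5.37 -> Y = 154.836 ✓
  N = -2.184 -> Y = -10.411 ✓
  N = 6.028 -> Y = 218.987 ✓
All samples match this transformation.

(b) N³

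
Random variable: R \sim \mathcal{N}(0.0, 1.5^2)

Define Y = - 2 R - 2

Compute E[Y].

For Y = -2R - 2:
E[Y] = -2 * E[R] - 2
E[R] = 0.0 = 0
E[Y] = -2 * 0 - 2 = -2

-2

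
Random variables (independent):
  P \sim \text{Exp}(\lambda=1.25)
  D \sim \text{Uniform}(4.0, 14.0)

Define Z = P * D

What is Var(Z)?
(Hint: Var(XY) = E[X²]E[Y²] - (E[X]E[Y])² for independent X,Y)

Var(XY) = E[X²]E[Y²] - (E[X]E[Y])²
E[P] = 0.8, Var(P) = 0.64
E[D] = 9, Var(D) = 8.3333333
E[P²] = 0.64 + 0.8² = 1.28
E[D²] = 8.3333333 + 9² = 89.333333
Var(Z) = 1.28*89.333333 - (0.8*9)²
= 114.34667 - 51.84 = 62.506667

62.506667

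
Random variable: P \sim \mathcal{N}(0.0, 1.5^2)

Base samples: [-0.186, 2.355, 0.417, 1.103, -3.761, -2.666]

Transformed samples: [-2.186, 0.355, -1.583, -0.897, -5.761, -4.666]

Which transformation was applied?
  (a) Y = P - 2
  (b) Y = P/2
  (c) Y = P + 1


Checking option (a) Y = P - 2:
  P = -0.186 -> Y = -2.186 ✓
  P = 2.355 -> Y = 0.355 ✓
  P = 0.417 -> Y = -1.583 ✓
All samples match this transformation.

(a) P - 2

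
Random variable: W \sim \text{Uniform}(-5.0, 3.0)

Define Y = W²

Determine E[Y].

E[W²] = Var(W) + (E[W])² = 5.3333333 + 1 = 6.3333333

6.3333333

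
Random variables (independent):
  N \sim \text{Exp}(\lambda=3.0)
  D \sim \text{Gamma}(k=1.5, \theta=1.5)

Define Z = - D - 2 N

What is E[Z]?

E[Z] = -2*E[N] - 1*E[D]
E[N] = 0.33333333
E[D] = 2.25
E[Z] = -2*0.33333333 - 1*2.25 = -2.9166667

-2.9166667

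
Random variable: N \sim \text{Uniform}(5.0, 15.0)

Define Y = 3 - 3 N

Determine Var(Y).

For Y = aN + b: Var(Y) = a² * Var(N)
Var(N) = (15 - 5)^2/12 = 8.3333333
Var(Y) = (-3)² * 8.3333333 = 9 * 8.3333333 = 75

75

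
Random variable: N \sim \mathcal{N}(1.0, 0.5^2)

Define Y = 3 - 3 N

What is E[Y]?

For Y = -3N + 3:
E[Y] = -3 * E[N] + 3
E[N] = 1.0 = 1
E[Y] = -3 * 1 + 3 = 0

0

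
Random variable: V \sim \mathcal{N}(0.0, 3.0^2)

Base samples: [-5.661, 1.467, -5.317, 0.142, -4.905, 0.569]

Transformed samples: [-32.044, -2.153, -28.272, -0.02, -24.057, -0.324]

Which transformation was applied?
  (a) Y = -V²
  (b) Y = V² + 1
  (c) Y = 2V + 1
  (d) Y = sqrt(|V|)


Checking option (a) Y = -V²:
  V = -5.661 -> Y = -32.044 ✓
  V = 1.467 -> Y = -2.153 ✓
  V = -5.317 -> Y = -28.272 ✓
All samples match this transformation.

(a) -V²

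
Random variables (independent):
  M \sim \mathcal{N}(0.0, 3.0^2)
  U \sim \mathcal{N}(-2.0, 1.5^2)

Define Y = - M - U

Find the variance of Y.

For independent RVs: Var(aX + bY) = a²Var(X) + b²Var(Y)
Var(M) = 9
Var(U) = 2.25
Var(Y) = (-1)²*9 + (-1)²*2.25
= 1*9 + 1*2.25 = 11.25

11.25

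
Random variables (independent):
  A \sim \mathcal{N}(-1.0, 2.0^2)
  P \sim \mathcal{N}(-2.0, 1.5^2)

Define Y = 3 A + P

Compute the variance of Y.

For independent RVs: Var(aX + bY) = a²Var(X) + b²Var(Y)
Var(A) = 4
Var(P) = 2.25
Var(Y) = 3²*4 + 1²*2.25
= 9*4 + 1*2.25 = 38.25

38.25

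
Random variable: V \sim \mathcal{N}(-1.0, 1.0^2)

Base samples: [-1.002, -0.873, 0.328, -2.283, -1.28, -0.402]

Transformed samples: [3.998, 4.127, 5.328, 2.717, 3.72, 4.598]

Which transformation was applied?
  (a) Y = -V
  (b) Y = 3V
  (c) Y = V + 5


Checking option (c) Y = V + 5:
  V = -1.002 -> Y = 3.998 ✓
  V = -0.873 -> Y = 4.127 ✓
  V = 0.328 -> Y = 5.328 ✓
All samples match this transformation.

(c) V + 5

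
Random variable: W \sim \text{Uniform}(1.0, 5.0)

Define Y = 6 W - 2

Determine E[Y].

For Y = 6W - 2:
E[Y] = 6 * E[W] - 2
E[W] = (1 + 5)/2 = 3
E[Y] = 6 * 3 - 2 = 16

16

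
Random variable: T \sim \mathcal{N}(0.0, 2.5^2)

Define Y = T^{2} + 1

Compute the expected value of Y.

E[Y] = 1*E[T²] + 1
E[T] = 0
E[T²] = Var(T) + (E[T])² = 6.25 + 0 = 6.25
E[Y] = 1*6.25 + 1 = 7.25

7.25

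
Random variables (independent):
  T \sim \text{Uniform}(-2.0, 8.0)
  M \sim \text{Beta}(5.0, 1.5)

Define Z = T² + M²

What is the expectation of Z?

E[Z] = E[T²] + E[M²]
E[T²] = Var(T) + E[T]² = 8.3333333 + 9 = 17.333333
E[M²] = Var(M) + E[M]² = 0.023668639 + 0.59171598 = 0.61538462
E[Z] = 17.333333 + 0.61538462 = 17.948718

17.948718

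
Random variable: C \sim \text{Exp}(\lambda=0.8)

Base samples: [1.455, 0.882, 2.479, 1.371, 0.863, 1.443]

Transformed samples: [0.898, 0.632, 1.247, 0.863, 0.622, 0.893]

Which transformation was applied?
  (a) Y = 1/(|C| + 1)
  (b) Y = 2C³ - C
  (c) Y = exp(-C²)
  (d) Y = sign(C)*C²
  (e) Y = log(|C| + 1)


Checking option (e) Y = log(|C| + 1):
  C = 1.455 -> Y = 0.898 ✓
  C = 0.882 -> Y = 0.632 ✓
  C = 2.479 -> Y = 1.247 ✓
All samples match this transformation.

(e) log(|C| + 1)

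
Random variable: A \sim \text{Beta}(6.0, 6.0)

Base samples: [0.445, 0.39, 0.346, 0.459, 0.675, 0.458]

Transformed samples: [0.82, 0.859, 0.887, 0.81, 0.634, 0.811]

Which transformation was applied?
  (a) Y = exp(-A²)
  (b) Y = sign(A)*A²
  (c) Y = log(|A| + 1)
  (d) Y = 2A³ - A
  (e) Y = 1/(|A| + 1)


Checking option (a) Y = exp(-A²):
  A = 0.445 -> Y = 0.82 ✓
  A = 0.39 -> Y = 0.859 ✓
  A = 0.346 -> Y = 0.887 ✓
All samples match this transformation.

(a) exp(-A²)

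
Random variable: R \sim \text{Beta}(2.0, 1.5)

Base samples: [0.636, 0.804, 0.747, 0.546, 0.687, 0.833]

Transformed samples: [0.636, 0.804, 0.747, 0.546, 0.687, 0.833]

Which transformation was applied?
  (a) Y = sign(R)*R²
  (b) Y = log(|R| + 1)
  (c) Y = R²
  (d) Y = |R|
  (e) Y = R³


Checking option (d) Y = |R|:
  R = 0.636 -> Y = 0.636 ✓
  R = 0.804 -> Y = 0.804 ✓
  R = 0.747 -> Y = 0.747 ✓
All samples match this transformation.

(d) |R|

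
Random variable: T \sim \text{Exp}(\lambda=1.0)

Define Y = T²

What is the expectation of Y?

Using E[X²] = Var(X) + (E[X])²:
E[T] = 1
Var(T) = 1/1.0^2 = 1
E[T²] = 1 + 1² = 1 + 1 = 2

2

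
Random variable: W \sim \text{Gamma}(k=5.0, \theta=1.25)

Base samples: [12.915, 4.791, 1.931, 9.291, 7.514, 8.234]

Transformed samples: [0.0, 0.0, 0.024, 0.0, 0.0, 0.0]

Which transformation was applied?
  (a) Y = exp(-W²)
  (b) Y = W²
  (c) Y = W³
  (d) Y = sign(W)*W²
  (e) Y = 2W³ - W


Checking option (a) Y = exp(-W²):
  W = 12.915 -> Y = 0.0 ✓
  W = 4.791 -> Y = 0.0 ✓
  W = 1.931 -> Y = 0.024 ✓
All samples match this transformation.

(a) exp(-W²)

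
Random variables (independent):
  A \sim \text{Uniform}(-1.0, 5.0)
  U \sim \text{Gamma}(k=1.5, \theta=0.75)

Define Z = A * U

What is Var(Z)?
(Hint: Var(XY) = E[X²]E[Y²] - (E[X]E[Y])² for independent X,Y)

Var(XY) = E[X²]E[Y²] - (E[X]E[Y])²
E[A] = 2, Var(A) = 3
E[U] = 1.125, Var(U) = 0.84375
E[A²] = 3 + 2² = 7
E[U²] = 0.84375 + 1.125² = 2.109375
Var(Z) = 7*2.109375 - (2*1.125)²
= 14.765625 - 5.0625 = 9.703125

9.703125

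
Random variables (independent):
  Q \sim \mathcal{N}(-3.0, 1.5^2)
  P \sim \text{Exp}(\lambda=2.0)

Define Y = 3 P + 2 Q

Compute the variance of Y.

For independent RVs: Var(aX + bY) = a²Var(X) + b²Var(Y)
Var(Q) = 2.25
Var(P) = 0.25
Var(Y) = 2²*2.25 + 3²*0.25
= 4*2.25 + 9*0.25 = 11.25

11.25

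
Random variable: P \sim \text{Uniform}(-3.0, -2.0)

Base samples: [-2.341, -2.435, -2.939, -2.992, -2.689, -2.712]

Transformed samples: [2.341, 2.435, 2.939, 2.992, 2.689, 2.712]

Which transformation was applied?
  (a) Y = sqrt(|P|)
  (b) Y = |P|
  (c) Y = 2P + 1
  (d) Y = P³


Checking option (b) Y = |P|:
  P = -2.341 -> Y = 2.341 ✓
  P = -2.435 -> Y = 2.435 ✓
  P = -2.939 -> Y = 2.939 ✓
All samples match this transformation.

(b) |P|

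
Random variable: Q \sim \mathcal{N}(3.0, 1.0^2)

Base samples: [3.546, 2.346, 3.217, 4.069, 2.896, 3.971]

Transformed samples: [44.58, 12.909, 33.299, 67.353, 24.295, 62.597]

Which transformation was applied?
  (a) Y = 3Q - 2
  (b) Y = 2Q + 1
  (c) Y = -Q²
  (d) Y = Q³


Checking option (d) Y = Q³:
  Q = 3.546 -> Y = 44.58 ✓
  Q = 2.346 -> Y = 12.909 ✓
  Q = 3.217 -> Y = 33.299 ✓
All samples match this transformation.

(d) Q³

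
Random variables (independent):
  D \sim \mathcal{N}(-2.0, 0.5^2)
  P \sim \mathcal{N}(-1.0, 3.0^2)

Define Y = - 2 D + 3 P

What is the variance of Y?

For independent RVs: Var(aX + bY) = a²Var(X) + b²Var(Y)
Var(D) = 0.25
Var(P) = 9
Var(Y) = (-2)²*0.25 + 3²*9
= 4*0.25 + 9*9 = 82

82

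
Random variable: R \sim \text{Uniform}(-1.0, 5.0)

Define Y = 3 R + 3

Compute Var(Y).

For Y = aR + b: Var(Y) = a² * Var(R)
Var(R) = (5 + 1)^2/12 = 3
Var(Y) = 3² * 3 = 9 * 3 = 27

27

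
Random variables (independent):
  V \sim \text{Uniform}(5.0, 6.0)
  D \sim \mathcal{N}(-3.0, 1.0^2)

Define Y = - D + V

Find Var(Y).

For independent RVs: Var(aX + bY) = a²Var(X) + b²Var(Y)
Var(V) = 0.083333333
Var(D) = 1
Var(Y) = 1²*0.083333333 + (-1)²*1
= 1*0.083333333 + 1*1 = 1.0833333

1.0833333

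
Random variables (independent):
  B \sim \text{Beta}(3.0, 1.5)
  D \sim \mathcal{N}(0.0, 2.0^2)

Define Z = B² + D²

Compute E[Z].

E[Z] = E[B²] + E[D²]
E[B²] = Var(B) + E[B]² = 0.04040404 + 0.44444444 = 0.48484848
E[D²] = Var(D) + E[D]² = 4 + 0 = 4
E[Z] = 0.48484848 + 4 = 4.4848485

4.4848485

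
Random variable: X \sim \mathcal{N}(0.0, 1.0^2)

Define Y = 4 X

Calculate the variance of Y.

For Y = aX + b: Var(Y) = a² * Var(X)
Var(X) = 1.0^2 = 1
Var(Y) = 4² * 1 = 16 * 1 = 16

16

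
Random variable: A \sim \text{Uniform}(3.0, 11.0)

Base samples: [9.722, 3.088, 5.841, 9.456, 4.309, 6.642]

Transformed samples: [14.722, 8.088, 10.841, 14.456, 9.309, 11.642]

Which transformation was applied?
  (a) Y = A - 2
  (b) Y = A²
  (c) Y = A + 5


Checking option (c) Y = A + 5:
  A = 9.722 -> Y = 14.722 ✓
  A = 3.088 -> Y = 8.088 ✓
  A = 5.841 -> Y = 10.841 ✓
All samples match this transformation.

(c) A + 5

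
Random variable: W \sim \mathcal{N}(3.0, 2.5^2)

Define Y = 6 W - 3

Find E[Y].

For Y = 6W - 3:
E[Y] = 6 * E[W] - 3
E[W] = 3.0 = 3
E[Y] = 6 * 3 - 3 = 15

15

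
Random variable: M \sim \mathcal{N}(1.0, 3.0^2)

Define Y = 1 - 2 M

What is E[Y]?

For Y = -2M + 1:
E[Y] = -2 * E[M] + 1
E[M] = 1.0 = 1
E[Y] = -2 * 1 + 1 = -1

-1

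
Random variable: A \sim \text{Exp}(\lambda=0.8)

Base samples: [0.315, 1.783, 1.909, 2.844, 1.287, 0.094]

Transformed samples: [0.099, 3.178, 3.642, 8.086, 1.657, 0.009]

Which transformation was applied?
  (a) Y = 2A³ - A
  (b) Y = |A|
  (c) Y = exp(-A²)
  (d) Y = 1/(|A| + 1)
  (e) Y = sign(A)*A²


Checking option (e) Y = sign(A)*A²:
  A = 0.315 -> Y = 0.099 ✓
  A = 1.783 -> Y = 3.178 ✓
  A = 1.909 -> Y = 3.642 ✓
All samples match this transformation.

(e) sign(A)*A²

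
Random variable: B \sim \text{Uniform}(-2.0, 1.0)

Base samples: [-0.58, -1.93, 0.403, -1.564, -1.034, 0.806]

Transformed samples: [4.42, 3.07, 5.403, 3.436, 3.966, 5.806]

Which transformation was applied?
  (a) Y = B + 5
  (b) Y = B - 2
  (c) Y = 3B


Checking option (a) Y = B + 5:
  B = -0.58 -> Y = 4.42 ✓
  B = -1.93 -> Y = 3.07 ✓
  B = 0.403 -> Y = 5.403 ✓
All samples match this transformation.

(a) B + 5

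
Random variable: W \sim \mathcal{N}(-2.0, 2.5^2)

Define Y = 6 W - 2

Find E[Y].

For Y = 6W - 2:
E[Y] = 6 * E[W] - 2
E[W] = -2.0 = -2
E[Y] = 6 * (-2) - 2 = -14

-14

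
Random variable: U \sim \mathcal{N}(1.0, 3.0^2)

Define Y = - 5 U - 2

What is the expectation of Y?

For Y = -5U - 2:
E[Y] = -5 * E[U] - 2
E[U] = 1.0 = 1
E[Y] = -5 * 1 - 2 = -7

-7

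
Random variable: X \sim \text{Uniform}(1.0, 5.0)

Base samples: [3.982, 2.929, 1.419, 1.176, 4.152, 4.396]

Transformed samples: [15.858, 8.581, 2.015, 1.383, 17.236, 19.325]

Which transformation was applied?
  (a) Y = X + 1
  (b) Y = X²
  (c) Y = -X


Checking option (b) Y = X²:
  X = 3.982 -> Y = 15.858 ✓
  X = 2.929 -> Y = 8.581 ✓
  X = 1.419 -> Y = 2.015 ✓
All samples match this transformation.

(b) X²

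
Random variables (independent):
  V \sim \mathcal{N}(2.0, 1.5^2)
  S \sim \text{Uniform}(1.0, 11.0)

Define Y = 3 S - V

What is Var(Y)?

For independent RVs: Var(aX + bY) = a²Var(X) + b²Var(Y)
Var(V) = 2.25
Var(S) = 8.3333333
Var(Y) = (-1)²*2.25 + 3²*8.3333333
= 1*2.25 + 9*8.3333333 = 77.25

77.25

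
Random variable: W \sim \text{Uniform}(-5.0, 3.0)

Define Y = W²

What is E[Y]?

E[W²] = Var(W) + (E[W])² = 5.3333333 + 1 = 6.3333333

6.3333333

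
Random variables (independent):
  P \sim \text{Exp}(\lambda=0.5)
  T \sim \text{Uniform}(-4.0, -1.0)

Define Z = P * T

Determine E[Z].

For independent RVs: E[XY] = E[X]*E[Y]
E[P] = 2
E[T] = -2.5
E[Z] = 2 * (-2.5) = -5

-5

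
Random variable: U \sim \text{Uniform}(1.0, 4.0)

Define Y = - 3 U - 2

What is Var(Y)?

For Y = aU + b: Var(Y) = a² * Var(U)
Var(U) = (4 - 1)^2/12 = 0.75
Var(Y) = (-3)² * 0.75 = 9 * 0.75 = 6.75

6.75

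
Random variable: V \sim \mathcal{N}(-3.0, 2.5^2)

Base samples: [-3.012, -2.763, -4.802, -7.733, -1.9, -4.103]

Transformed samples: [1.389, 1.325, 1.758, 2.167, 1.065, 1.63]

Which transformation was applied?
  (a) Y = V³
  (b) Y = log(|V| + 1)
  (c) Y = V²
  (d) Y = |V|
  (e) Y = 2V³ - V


Checking option (b) Y = log(|V| + 1):
  V = -3.012 -> Y = 1.389 ✓
  V = -2.763 -> Y = 1.325 ✓
  V = -4.802 -> Y = 1.758 ✓
All samples match this transformation.

(b) log(|V| + 1)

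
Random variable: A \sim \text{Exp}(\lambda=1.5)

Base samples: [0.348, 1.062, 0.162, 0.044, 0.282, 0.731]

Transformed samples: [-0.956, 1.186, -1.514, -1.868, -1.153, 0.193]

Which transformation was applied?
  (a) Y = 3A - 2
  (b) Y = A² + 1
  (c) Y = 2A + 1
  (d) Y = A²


Checking option (a) Y = 3A - 2:
  A = 0.348 -> Y = -0.956 ✓
  A = 1.062 -> Y = 1.186 ✓
  A = 0.162 -> Y = -1.514 ✓
All samples match this transformation.

(a) 3A - 2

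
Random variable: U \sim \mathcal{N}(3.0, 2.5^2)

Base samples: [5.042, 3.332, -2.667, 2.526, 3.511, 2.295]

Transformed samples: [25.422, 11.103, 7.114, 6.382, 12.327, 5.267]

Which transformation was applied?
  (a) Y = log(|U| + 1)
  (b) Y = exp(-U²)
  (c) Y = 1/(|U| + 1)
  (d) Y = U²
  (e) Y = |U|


Checking option (d) Y = U²:
  U = 5.042 -> Y = 25.422 ✓
  U = 3.332 -> Y = 11.103 ✓
  U = -2.667 -> Y = 7.114 ✓
All samples match this transformation.

(d) U²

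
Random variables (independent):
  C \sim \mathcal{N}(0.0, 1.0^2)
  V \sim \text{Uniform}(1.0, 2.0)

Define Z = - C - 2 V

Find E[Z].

E[Z] = -1*E[C] - 2*E[V]
E[C] = 0
E[V] = 1.5
E[Z] = -1*0 - 2*1.5 = -3

-3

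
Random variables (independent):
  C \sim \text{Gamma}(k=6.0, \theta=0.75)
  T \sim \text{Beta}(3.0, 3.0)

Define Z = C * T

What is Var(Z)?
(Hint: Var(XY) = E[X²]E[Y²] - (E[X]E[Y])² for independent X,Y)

Var(XY) = E[X²]E[Y²] - (E[X]E[Y])²
E[C] = 4.5, Var(C) = 3.375
E[T] = 0.5, Var(T) = 0.035714286
E[C²] = 3.375 + 4.5² = 23.625
E[T²] = 0.035714286 + 0.5² = 0.28571429
Var(Z) = 23.625*0.28571429 - (4.5*0.5)²
= 6.75 - 5.0625 = 1.6875

1.6875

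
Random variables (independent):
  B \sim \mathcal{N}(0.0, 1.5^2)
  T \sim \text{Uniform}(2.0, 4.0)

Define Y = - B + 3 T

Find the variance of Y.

For independent RVs: Var(aX + bY) = a²Var(X) + b²Var(Y)
Var(B) = 2.25
Var(T) = 0.33333333
Var(Y) = (-1)²*2.25 + 3²*0.33333333
= 1*2.25 + 9*0.33333333 = 5.25

5.25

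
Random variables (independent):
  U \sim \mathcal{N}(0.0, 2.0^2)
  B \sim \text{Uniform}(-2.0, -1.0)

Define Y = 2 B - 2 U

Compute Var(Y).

For independent RVs: Var(aX + bY) = a²Var(X) + b²Var(Y)
Var(U) = 4
Var(B) = 0.083333333
Var(Y) = (-2)²*4 + 2²*0.083333333
= 4*4 + 4*0.083333333 = 16.333333

16.333333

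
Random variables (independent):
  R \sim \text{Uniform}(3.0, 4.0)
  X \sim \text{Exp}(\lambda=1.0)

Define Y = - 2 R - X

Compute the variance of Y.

For independent RVs: Var(aX + bY) = a²Var(X) + b²Var(Y)
Var(R) = 0.083333333
Var(X) = 1
Var(Y) = (-2)²*0.083333333 + (-1)²*1
= 4*0.083333333 + 1*1 = 1.3333333

1.3333333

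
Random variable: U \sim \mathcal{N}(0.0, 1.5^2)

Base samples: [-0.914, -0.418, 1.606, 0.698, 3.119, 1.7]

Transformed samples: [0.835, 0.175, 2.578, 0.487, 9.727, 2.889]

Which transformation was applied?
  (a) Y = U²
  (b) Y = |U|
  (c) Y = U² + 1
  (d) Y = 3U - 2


Checking option (a) Y = U²:
  U = -0.914 -> Y = 0.835 ✓
  U = -0.418 -> Y = 0.175 ✓
  U = 1.606 -> Y = 2.578 ✓
All samples match this transformation.

(a) U²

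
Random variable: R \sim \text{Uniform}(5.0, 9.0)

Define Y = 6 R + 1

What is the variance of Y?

For Y = aR + b: Var(Y) = a² * Var(R)
Var(R) = (9 - 5)^2/12 = 1.3333333
Var(Y) = 6² * 1.3333333 = 36 * 1.3333333 = 48

48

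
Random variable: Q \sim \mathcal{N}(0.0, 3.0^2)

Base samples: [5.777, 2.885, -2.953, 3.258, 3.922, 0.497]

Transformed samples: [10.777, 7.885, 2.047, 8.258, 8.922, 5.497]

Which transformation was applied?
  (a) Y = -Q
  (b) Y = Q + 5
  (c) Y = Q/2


Checking option (b) Y = Q + 5:
  Q = 5.777 -> Y = 10.777 ✓
  Q = 2.885 -> Y = 7.885 ✓
  Q = -2.953 -> Y = 2.047 ✓
All samples match this transformation.

(b) Q + 5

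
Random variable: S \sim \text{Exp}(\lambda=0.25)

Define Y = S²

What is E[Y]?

E[S²] = Var(S) + (E[S])² = 16 + 16 = 32

32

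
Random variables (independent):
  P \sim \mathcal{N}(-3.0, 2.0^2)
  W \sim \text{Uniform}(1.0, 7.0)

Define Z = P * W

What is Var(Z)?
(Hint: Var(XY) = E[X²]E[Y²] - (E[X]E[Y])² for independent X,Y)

Var(XY) = E[X²]E[Y²] - (E[X]E[Y])²
E[P] = -3, Var(P) = 4
E[W] = 4, Var(W) = 3
E[P²] = 4 + (-3)² = 13
E[W²] = 3 + 4² = 19
Var(Z) = 13*19 - (-3*4)²
= 247 - 144 = 103

103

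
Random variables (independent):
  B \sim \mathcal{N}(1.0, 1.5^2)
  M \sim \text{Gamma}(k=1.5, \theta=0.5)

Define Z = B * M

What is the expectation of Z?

For independent RVs: E[XY] = E[X]*E[Y]
E[B] = 1
E[M] = 0.75
E[Z] = 1 * 0.75 = 0.75

0.75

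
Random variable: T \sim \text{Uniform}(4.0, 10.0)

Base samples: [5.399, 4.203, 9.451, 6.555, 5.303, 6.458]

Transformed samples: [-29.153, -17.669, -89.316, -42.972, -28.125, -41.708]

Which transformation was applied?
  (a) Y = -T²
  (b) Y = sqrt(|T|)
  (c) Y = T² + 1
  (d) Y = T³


Checking option (a) Y = -T²:
  T = 5.399 -> Y = -29.153 ✓
  T = 4.203 -> Y = -17.669 ✓
  T = 9.451 -> Y = -89.316 ✓
All samples match this transformation.

(a) -T²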